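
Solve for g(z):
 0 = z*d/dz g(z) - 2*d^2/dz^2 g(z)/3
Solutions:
 g(z) = C1 + C2*erfi(sqrt(3)*z/2)


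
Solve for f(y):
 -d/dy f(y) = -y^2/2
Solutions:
 f(y) = C1 + y^3/6


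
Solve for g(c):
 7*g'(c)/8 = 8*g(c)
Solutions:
 g(c) = C1*exp(64*c/7)


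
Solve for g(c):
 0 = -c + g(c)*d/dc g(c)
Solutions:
 g(c) = -sqrt(C1 + c^2)
 g(c) = sqrt(C1 + c^2)


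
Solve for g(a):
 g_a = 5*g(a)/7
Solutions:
 g(a) = C1*exp(5*a/7)


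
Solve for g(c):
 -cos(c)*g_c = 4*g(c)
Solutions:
 g(c) = C1*(sin(c)^2 - 2*sin(c) + 1)/(sin(c)^2 + 2*sin(c) + 1)


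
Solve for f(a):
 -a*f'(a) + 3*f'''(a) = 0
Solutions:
 f(a) = C1 + Integral(C2*airyai(3^(2/3)*a/3) + C3*airybi(3^(2/3)*a/3), a)


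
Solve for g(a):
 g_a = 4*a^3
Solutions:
 g(a) = C1 + a^4


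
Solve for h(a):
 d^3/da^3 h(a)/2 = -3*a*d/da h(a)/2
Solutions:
 h(a) = C1 + Integral(C2*airyai(-3^(1/3)*a) + C3*airybi(-3^(1/3)*a), a)


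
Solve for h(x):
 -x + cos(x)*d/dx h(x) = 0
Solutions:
 h(x) = C1 + Integral(x/cos(x), x)


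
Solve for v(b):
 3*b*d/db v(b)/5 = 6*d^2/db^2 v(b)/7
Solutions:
 v(b) = C1 + C2*erfi(sqrt(35)*b/10)


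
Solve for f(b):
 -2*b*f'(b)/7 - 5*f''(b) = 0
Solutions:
 f(b) = C1 + C2*erf(sqrt(35)*b/35)


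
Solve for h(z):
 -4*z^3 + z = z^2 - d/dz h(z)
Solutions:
 h(z) = C1 + z^4 + z^3/3 - z^2/2


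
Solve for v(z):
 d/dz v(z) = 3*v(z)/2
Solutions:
 v(z) = C1*exp(3*z/2)


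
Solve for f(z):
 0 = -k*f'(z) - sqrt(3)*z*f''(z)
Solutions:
 f(z) = C1 + z^(-sqrt(3)*re(k)/3 + 1)*(C2*sin(sqrt(3)*log(z)*Abs(im(k))/3) + C3*cos(sqrt(3)*log(z)*im(k)/3))


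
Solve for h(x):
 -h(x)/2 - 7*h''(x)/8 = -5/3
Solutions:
 h(x) = C1*sin(2*sqrt(7)*x/7) + C2*cos(2*sqrt(7)*x/7) + 10/3


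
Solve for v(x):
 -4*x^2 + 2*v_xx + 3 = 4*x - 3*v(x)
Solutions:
 v(x) = C1*sin(sqrt(6)*x/2) + C2*cos(sqrt(6)*x/2) + 4*x^2/3 + 4*x/3 - 25/9


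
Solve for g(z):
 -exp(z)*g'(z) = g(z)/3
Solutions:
 g(z) = C1*exp(exp(-z)/3)


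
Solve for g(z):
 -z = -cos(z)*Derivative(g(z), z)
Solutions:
 g(z) = C1 + Integral(z/cos(z), z)


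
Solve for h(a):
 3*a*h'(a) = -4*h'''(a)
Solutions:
 h(a) = C1 + Integral(C2*airyai(-6^(1/3)*a/2) + C3*airybi(-6^(1/3)*a/2), a)


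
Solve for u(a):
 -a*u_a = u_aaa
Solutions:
 u(a) = C1 + Integral(C2*airyai(-a) + C3*airybi(-a), a)


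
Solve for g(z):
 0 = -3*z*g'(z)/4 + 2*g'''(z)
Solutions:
 g(z) = C1 + Integral(C2*airyai(3^(1/3)*z/2) + C3*airybi(3^(1/3)*z/2), z)


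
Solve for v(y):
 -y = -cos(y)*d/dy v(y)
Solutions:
 v(y) = C1 + Integral(y/cos(y), y)


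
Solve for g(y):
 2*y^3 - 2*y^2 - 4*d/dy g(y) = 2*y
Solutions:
 g(y) = C1 + y^4/8 - y^3/6 - y^2/4


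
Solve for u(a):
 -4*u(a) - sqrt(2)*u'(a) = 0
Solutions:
 u(a) = C1*exp(-2*sqrt(2)*a)


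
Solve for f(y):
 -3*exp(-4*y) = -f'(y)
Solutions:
 f(y) = C1 - 3*exp(-4*y)/4


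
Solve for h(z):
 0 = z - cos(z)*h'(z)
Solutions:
 h(z) = C1 + Integral(z/cos(z), z)


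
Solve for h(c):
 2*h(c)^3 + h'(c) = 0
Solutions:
 h(c) = -sqrt(2)*sqrt(-1/(C1 - 2*c))/2
 h(c) = sqrt(2)*sqrt(-1/(C1 - 2*c))/2


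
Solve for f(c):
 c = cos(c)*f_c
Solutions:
 f(c) = C1 + Integral(c/cos(c), c)


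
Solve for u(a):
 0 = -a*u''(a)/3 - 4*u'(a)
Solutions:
 u(a) = C1 + C2/a^11


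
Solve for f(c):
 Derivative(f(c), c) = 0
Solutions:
 f(c) = C1


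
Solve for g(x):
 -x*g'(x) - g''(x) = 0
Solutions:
 g(x) = C1 + C2*erf(sqrt(2)*x/2)


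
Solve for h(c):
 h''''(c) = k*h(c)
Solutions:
 h(c) = C1*exp(-c*k^(1/4)) + C2*exp(c*k^(1/4)) + C3*exp(-I*c*k^(1/4)) + C4*exp(I*c*k^(1/4))


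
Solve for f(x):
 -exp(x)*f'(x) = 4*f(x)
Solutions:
 f(x) = C1*exp(4*exp(-x))


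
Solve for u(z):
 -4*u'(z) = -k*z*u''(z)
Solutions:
 u(z) = C1 + z^(((re(k) + 4)*re(k) + im(k)^2)/(re(k)^2 + im(k)^2))*(C2*sin(4*log(z)*Abs(im(k))/(re(k)^2 + im(k)^2)) + C3*cos(4*log(z)*im(k)/(re(k)^2 + im(k)^2)))


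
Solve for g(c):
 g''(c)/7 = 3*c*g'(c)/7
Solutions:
 g(c) = C1 + C2*erfi(sqrt(6)*c/2)


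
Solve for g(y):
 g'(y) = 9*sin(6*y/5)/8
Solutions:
 g(y) = C1 - 15*cos(6*y/5)/16


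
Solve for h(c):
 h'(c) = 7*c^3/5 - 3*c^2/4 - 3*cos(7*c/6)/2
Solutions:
 h(c) = C1 + 7*c^4/20 - c^3/4 - 9*sin(7*c/6)/7


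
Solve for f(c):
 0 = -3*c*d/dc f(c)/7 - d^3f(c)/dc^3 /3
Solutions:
 f(c) = C1 + Integral(C2*airyai(-21^(2/3)*c/7) + C3*airybi(-21^(2/3)*c/7), c)


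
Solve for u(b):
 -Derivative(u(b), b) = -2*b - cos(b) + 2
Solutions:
 u(b) = C1 + b^2 - 2*b + sin(b)


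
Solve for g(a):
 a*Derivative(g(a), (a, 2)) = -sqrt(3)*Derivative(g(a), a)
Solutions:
 g(a) = C1 + C2*a^(1 - sqrt(3))


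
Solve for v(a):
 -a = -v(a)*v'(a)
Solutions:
 v(a) = -sqrt(C1 + a^2)
 v(a) = sqrt(C1 + a^2)


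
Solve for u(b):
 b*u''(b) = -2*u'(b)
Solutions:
 u(b) = C1 + C2/b


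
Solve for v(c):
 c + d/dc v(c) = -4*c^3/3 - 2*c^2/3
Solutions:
 v(c) = C1 - c^4/3 - 2*c^3/9 - c^2/2


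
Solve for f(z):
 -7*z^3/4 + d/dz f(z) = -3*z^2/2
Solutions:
 f(z) = C1 + 7*z^4/16 - z^3/2


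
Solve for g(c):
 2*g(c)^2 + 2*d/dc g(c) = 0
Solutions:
 g(c) = 1/(C1 + c)


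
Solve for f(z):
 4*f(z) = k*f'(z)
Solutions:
 f(z) = C1*exp(4*z/k)


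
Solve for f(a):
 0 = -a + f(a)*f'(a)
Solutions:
 f(a) = -sqrt(C1 + a^2)
 f(a) = sqrt(C1 + a^2)


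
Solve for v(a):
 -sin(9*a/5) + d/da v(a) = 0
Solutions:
 v(a) = C1 - 5*cos(9*a/5)/9


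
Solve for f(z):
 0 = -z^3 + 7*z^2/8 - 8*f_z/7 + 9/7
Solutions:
 f(z) = C1 - 7*z^4/32 + 49*z^3/192 + 9*z/8


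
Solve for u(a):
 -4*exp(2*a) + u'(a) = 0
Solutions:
 u(a) = C1 + 2*exp(2*a)


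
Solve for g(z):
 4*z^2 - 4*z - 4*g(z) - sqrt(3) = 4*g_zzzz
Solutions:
 g(z) = z^2 - z + (C1*sin(sqrt(2)*z/2) + C2*cos(sqrt(2)*z/2))*exp(-sqrt(2)*z/2) + (C3*sin(sqrt(2)*z/2) + C4*cos(sqrt(2)*z/2))*exp(sqrt(2)*z/2) - sqrt(3)/4


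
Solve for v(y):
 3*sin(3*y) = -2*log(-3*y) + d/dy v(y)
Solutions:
 v(y) = C1 + 2*y*log(-y) - 2*y + 2*y*log(3) - cos(3*y)


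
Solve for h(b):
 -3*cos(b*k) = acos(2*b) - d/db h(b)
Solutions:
 h(b) = C1 + b*acos(2*b) - sqrt(1 - 4*b^2)/2 + 3*Piecewise((sin(b*k)/k, Ne(k, 0)), (b, True))


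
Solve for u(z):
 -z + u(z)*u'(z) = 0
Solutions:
 u(z) = -sqrt(C1 + z^2)
 u(z) = sqrt(C1 + z^2)


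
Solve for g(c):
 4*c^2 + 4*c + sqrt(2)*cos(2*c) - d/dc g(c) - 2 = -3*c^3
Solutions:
 g(c) = C1 + 3*c^4/4 + 4*c^3/3 + 2*c^2 - 2*c + sqrt(2)*sin(2*c)/2


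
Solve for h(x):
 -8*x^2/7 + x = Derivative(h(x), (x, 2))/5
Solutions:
 h(x) = C1 + C2*x - 10*x^4/21 + 5*x^3/6


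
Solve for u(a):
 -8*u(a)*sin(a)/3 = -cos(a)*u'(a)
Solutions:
 u(a) = C1/cos(a)^(8/3)


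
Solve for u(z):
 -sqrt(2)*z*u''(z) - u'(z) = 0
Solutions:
 u(z) = C1 + C2*z^(1 - sqrt(2)/2)


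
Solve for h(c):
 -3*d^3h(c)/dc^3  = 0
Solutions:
 h(c) = C1 + C2*c + C3*c^2


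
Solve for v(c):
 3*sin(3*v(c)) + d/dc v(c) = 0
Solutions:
 v(c) = -acos((-C1 - exp(18*c))/(C1 - exp(18*c)))/3 + 2*pi/3
 v(c) = acos((-C1 - exp(18*c))/(C1 - exp(18*c)))/3


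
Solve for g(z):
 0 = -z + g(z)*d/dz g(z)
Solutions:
 g(z) = -sqrt(C1 + z^2)
 g(z) = sqrt(C1 + z^2)


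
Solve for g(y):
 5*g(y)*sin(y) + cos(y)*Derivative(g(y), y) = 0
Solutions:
 g(y) = C1*cos(y)^5


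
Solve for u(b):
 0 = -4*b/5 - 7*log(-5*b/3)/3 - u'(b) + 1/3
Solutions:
 u(b) = C1 - 2*b^2/5 - 7*b*log(-b)/3 + b*(-7*log(5) + 7*log(3) + 8)/3


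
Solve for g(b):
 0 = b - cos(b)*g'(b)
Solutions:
 g(b) = C1 + Integral(b/cos(b), b)


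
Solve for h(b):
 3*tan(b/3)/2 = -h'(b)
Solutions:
 h(b) = C1 + 9*log(cos(b/3))/2


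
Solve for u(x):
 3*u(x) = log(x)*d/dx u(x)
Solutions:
 u(x) = C1*exp(3*li(x))


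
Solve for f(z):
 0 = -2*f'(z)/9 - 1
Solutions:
 f(z) = C1 - 9*z/2


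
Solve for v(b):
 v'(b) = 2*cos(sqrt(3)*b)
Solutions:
 v(b) = C1 + 2*sqrt(3)*sin(sqrt(3)*b)/3


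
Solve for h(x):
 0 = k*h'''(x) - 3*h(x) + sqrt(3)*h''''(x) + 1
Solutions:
 h(x) = C1*exp(x*(-sqrt(3)*k - sqrt(3)*sqrt(k^2 + 2*6^(2/3)*(-sqrt(3)*k^2 + sqrt(3*k^4 + 256*sqrt(3)))^(1/3) - 16*2^(1/3)*3^(5/6)/(-sqrt(3)*k^2 + sqrt(3*k^4 + 256*sqrt(3)))^(1/3)) + sqrt(6)*sqrt(k^3/sqrt(k^2 + 2*6^(2/3)*(-sqrt(3)*k^2 + sqrt(3*k^4 + 256*sqrt(3)))^(1/3) - 16*2^(1/3)*3^(5/6)/(-sqrt(3)*k^2 + sqrt(3*k^4 + 256*sqrt(3)))^(1/3)) + k^2 - 6^(2/3)*(-sqrt(3)*k^2 + sqrt(3*k^4 + 256*sqrt(3)))^(1/3) + 8*2^(1/3)*3^(5/6)/(-sqrt(3)*k^2 + sqrt(3*k^4 + 256*sqrt(3)))^(1/3)))/12) + C2*exp(x*(-sqrt(3)*k + sqrt(3)*sqrt(k^2 + 2*6^(2/3)*(-sqrt(3)*k^2 + sqrt(3*k^4 + 256*sqrt(3)))^(1/3) - 16*2^(1/3)*3^(5/6)/(-sqrt(3)*k^2 + sqrt(3*k^4 + 256*sqrt(3)))^(1/3)) - sqrt(6)*sqrt(-k^3/sqrt(k^2 + 2*6^(2/3)*(-sqrt(3)*k^2 + sqrt(3*k^4 + 256*sqrt(3)))^(1/3) - 16*2^(1/3)*3^(5/6)/(-sqrt(3)*k^2 + sqrt(3*k^4 + 256*sqrt(3)))^(1/3)) + k^2 - 6^(2/3)*(-sqrt(3)*k^2 + sqrt(3*k^4 + 256*sqrt(3)))^(1/3) + 8*2^(1/3)*3^(5/6)/(-sqrt(3)*k^2 + sqrt(3*k^4 + 256*sqrt(3)))^(1/3)))/12) + C3*exp(x*(-sqrt(3)*k + sqrt(3)*sqrt(k^2 + 2*6^(2/3)*(-sqrt(3)*k^2 + sqrt(3*k^4 + 256*sqrt(3)))^(1/3) - 16*2^(1/3)*3^(5/6)/(-sqrt(3)*k^2 + sqrt(3*k^4 + 256*sqrt(3)))^(1/3)) + sqrt(6)*sqrt(-k^3/sqrt(k^2 + 2*6^(2/3)*(-sqrt(3)*k^2 + sqrt(3*k^4 + 256*sqrt(3)))^(1/3) - 16*2^(1/3)*3^(5/6)/(-sqrt(3)*k^2 + sqrt(3*k^4 + 256*sqrt(3)))^(1/3)) + k^2 - 6^(2/3)*(-sqrt(3)*k^2 + sqrt(3*k^4 + 256*sqrt(3)))^(1/3) + 8*2^(1/3)*3^(5/6)/(-sqrt(3)*k^2 + sqrt(3*k^4 + 256*sqrt(3)))^(1/3)))/12) + C4*exp(-x*(sqrt(3)*k + sqrt(3)*sqrt(k^2 + 2*6^(2/3)*(-sqrt(3)*k^2 + sqrt(3*k^4 + 256*sqrt(3)))^(1/3) - 16*2^(1/3)*3^(5/6)/(-sqrt(3)*k^2 + sqrt(3*k^4 + 256*sqrt(3)))^(1/3)) + sqrt(6)*sqrt(k^3/sqrt(k^2 + 2*6^(2/3)*(-sqrt(3)*k^2 + sqrt(3*k^4 + 256*sqrt(3)))^(1/3) - 16*2^(1/3)*3^(5/6)/(-sqrt(3)*k^2 + sqrt(3*k^4 + 256*sqrt(3)))^(1/3)) + k^2 - 6^(2/3)*(-sqrt(3)*k^2 + sqrt(3*k^4 + 256*sqrt(3)))^(1/3) + 8*2^(1/3)*3^(5/6)/(-sqrt(3)*k^2 + sqrt(3*k^4 + 256*sqrt(3)))^(1/3)))/12) + 1/3


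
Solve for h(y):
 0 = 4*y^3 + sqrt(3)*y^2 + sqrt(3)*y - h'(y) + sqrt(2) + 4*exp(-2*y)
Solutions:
 h(y) = C1 + y^4 + sqrt(3)*y^3/3 + sqrt(3)*y^2/2 + sqrt(2)*y - 2*exp(-2*y)


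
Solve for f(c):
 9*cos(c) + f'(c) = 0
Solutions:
 f(c) = C1 - 9*sin(c)


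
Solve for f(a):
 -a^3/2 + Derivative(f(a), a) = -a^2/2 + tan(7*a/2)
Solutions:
 f(a) = C1 + a^4/8 - a^3/6 - 2*log(cos(7*a/2))/7


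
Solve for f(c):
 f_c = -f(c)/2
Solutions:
 f(c) = C1*exp(-c/2)


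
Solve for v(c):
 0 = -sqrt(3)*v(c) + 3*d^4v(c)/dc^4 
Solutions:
 v(c) = C1*exp(-3^(7/8)*c/3) + C2*exp(3^(7/8)*c/3) + C3*sin(3^(7/8)*c/3) + C4*cos(3^(7/8)*c/3)


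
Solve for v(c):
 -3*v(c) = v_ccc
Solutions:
 v(c) = C3*exp(-3^(1/3)*c) + (C1*sin(3^(5/6)*c/2) + C2*cos(3^(5/6)*c/2))*exp(3^(1/3)*c/2)


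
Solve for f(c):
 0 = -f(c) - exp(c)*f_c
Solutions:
 f(c) = C1*exp(exp(-c))


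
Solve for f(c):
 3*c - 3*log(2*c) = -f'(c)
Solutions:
 f(c) = C1 - 3*c^2/2 + 3*c*log(c) - 3*c + c*log(8)


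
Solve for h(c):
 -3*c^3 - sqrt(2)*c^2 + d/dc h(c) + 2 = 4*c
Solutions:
 h(c) = C1 + 3*c^4/4 + sqrt(2)*c^3/3 + 2*c^2 - 2*c


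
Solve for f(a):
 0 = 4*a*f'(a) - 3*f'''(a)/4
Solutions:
 f(a) = C1 + Integral(C2*airyai(2*2^(1/3)*3^(2/3)*a/3) + C3*airybi(2*2^(1/3)*3^(2/3)*a/3), a)


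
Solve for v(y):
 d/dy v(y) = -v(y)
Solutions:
 v(y) = C1*exp(-y)


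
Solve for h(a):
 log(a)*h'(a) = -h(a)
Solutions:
 h(a) = C1*exp(-li(a))


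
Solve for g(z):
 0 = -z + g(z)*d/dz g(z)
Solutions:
 g(z) = -sqrt(C1 + z^2)
 g(z) = sqrt(C1 + z^2)


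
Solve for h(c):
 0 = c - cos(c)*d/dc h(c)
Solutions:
 h(c) = C1 + Integral(c/cos(c), c)


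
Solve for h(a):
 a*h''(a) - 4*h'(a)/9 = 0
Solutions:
 h(a) = C1 + C2*a^(13/9)


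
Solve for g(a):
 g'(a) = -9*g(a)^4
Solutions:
 g(a) = (-3^(2/3) - 3*3^(1/6)*I)*(1/(C1 + 9*a))^(1/3)/6
 g(a) = (-3^(2/3) + 3*3^(1/6)*I)*(1/(C1 + 9*a))^(1/3)/6
 g(a) = (1/(C1 + 27*a))^(1/3)


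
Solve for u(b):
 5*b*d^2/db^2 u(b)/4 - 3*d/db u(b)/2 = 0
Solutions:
 u(b) = C1 + C2*b^(11/5)


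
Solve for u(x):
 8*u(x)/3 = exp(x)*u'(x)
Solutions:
 u(x) = C1*exp(-8*exp(-x)/3)


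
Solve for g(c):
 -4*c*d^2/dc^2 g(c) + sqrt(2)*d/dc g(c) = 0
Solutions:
 g(c) = C1 + C2*c^(sqrt(2)/4 + 1)


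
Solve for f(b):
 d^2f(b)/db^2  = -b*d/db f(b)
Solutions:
 f(b) = C1 + C2*erf(sqrt(2)*b/2)


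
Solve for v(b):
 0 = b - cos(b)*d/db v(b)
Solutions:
 v(b) = C1 + Integral(b/cos(b), b)


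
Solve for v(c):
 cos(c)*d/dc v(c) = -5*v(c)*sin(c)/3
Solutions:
 v(c) = C1*cos(c)^(5/3)


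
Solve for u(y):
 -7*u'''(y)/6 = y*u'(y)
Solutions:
 u(y) = C1 + Integral(C2*airyai(-6^(1/3)*7^(2/3)*y/7) + C3*airybi(-6^(1/3)*7^(2/3)*y/7), y)


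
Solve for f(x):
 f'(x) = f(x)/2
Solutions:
 f(x) = C1*exp(x/2)


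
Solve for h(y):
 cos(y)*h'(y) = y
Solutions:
 h(y) = C1 + Integral(y/cos(y), y)


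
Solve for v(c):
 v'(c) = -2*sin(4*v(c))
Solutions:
 v(c) = -acos((-C1 - exp(16*c))/(C1 - exp(16*c)))/4 + pi/2
 v(c) = acos((-C1 - exp(16*c))/(C1 - exp(16*c)))/4


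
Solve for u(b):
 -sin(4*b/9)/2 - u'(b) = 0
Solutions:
 u(b) = C1 + 9*cos(4*b/9)/8


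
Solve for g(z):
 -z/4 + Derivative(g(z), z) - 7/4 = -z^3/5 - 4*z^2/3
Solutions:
 g(z) = C1 - z^4/20 - 4*z^3/9 + z^2/8 + 7*z/4


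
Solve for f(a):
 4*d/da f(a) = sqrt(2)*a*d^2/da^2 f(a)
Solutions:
 f(a) = C1 + C2*a^(1 + 2*sqrt(2))


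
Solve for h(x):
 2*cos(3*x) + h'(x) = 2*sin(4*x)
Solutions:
 h(x) = C1 - 2*sin(3*x)/3 - cos(4*x)/2


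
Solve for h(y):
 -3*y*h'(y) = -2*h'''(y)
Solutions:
 h(y) = C1 + Integral(C2*airyai(2^(2/3)*3^(1/3)*y/2) + C3*airybi(2^(2/3)*3^(1/3)*y/2), y)


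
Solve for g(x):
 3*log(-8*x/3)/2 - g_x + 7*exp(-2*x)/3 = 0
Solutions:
 g(x) = C1 + 3*x*log(-x)/2 + 3*x*(-log(3) - 1 + 3*log(2))/2 - 7*exp(-2*x)/6


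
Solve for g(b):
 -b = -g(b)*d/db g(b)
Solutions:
 g(b) = -sqrt(C1 + b^2)
 g(b) = sqrt(C1 + b^2)


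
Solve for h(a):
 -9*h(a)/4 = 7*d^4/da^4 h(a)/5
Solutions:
 h(a) = (C1*sin(sqrt(3)*5^(1/4)*7^(3/4)*a/14) + C2*cos(sqrt(3)*5^(1/4)*7^(3/4)*a/14))*exp(-sqrt(3)*5^(1/4)*7^(3/4)*a/14) + (C3*sin(sqrt(3)*5^(1/4)*7^(3/4)*a/14) + C4*cos(sqrt(3)*5^(1/4)*7^(3/4)*a/14))*exp(sqrt(3)*5^(1/4)*7^(3/4)*a/14)


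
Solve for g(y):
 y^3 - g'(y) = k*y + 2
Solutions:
 g(y) = C1 - k*y^2/2 + y^4/4 - 2*y


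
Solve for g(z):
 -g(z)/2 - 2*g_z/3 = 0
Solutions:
 g(z) = C1*exp(-3*z/4)


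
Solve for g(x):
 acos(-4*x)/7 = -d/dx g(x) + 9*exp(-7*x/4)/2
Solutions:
 g(x) = C1 - x*acos(-4*x)/7 - sqrt(1 - 16*x^2)/28 - 18*exp(-7*x/4)/7


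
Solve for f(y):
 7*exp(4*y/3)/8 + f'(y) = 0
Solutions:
 f(y) = C1 - 21*exp(4*y/3)/32


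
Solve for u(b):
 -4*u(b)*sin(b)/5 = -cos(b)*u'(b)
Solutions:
 u(b) = C1/cos(b)^(4/5)


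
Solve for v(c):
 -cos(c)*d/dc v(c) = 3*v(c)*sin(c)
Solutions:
 v(c) = C1*cos(c)^3


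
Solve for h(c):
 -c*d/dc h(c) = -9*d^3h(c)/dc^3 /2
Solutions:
 h(c) = C1 + Integral(C2*airyai(6^(1/3)*c/3) + C3*airybi(6^(1/3)*c/3), c)


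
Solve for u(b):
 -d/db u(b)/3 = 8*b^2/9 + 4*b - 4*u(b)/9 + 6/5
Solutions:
 u(b) = C1*exp(4*b/3) + 2*b^2 + 12*b + 117/10


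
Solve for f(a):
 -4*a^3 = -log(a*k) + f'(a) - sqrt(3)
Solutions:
 f(a) = C1 - a^4 + a*log(a*k) + a*(-1 + sqrt(3))


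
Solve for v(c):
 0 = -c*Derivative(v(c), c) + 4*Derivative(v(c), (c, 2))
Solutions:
 v(c) = C1 + C2*erfi(sqrt(2)*c/4)


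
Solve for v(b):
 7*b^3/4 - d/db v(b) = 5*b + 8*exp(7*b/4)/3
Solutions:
 v(b) = C1 + 7*b^4/16 - 5*b^2/2 - 32*exp(7*b/4)/21


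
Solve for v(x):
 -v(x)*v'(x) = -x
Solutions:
 v(x) = -sqrt(C1 + x^2)
 v(x) = sqrt(C1 + x^2)


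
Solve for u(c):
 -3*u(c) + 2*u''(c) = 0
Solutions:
 u(c) = C1*exp(-sqrt(6)*c/2) + C2*exp(sqrt(6)*c/2)


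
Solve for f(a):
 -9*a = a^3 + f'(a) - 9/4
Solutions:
 f(a) = C1 - a^4/4 - 9*a^2/2 + 9*a/4


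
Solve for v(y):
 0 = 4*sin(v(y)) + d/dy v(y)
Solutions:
 v(y) = -acos((-C1 - exp(8*y))/(C1 - exp(8*y))) + 2*pi
 v(y) = acos((-C1 - exp(8*y))/(C1 - exp(8*y)))


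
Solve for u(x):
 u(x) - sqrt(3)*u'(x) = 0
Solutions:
 u(x) = C1*exp(sqrt(3)*x/3)


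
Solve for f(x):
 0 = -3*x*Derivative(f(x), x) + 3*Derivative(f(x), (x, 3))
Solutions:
 f(x) = C1 + Integral(C2*airyai(x) + C3*airybi(x), x)


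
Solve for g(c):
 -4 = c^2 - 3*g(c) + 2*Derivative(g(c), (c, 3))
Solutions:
 g(c) = C3*exp(2^(2/3)*3^(1/3)*c/2) + c^2/3 + (C1*sin(2^(2/3)*3^(5/6)*c/4) + C2*cos(2^(2/3)*3^(5/6)*c/4))*exp(-2^(2/3)*3^(1/3)*c/4) + 4/3


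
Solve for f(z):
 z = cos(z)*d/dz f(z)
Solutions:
 f(z) = C1 + Integral(z/cos(z), z)


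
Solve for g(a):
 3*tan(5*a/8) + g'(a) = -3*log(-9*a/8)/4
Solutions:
 g(a) = C1 - 3*a*log(-a)/4 - 3*a*log(3)/2 + 3*a/4 + 9*a*log(2)/4 + 24*log(cos(5*a/8))/5


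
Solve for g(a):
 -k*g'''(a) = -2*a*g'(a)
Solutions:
 g(a) = C1 + Integral(C2*airyai(2^(1/3)*a*(1/k)^(1/3)) + C3*airybi(2^(1/3)*a*(1/k)^(1/3)), a)


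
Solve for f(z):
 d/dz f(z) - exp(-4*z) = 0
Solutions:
 f(z) = C1 - exp(-4*z)/4


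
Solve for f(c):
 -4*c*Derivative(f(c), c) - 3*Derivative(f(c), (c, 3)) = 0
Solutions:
 f(c) = C1 + Integral(C2*airyai(-6^(2/3)*c/3) + C3*airybi(-6^(2/3)*c/3), c)


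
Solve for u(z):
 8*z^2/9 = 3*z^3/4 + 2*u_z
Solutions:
 u(z) = C1 - 3*z^4/32 + 4*z^3/27


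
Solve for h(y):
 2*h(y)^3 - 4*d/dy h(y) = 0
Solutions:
 h(y) = -sqrt(-1/(C1 + y))
 h(y) = sqrt(-1/(C1 + y))


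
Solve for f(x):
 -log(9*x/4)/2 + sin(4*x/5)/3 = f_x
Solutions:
 f(x) = C1 - x*log(x)/2 - x*log(3) + x/2 + x*log(2) - 5*cos(4*x/5)/12


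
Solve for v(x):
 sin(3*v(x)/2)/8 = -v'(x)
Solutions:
 x/8 + log(cos(3*v(x)/2) - 1)/3 - log(cos(3*v(x)/2) + 1)/3 = C1


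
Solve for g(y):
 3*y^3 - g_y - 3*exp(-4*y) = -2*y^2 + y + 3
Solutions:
 g(y) = C1 + 3*y^4/4 + 2*y^3/3 - y^2/2 - 3*y + 3*exp(-4*y)/4


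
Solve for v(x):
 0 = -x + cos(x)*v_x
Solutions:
 v(x) = C1 + Integral(x/cos(x), x)


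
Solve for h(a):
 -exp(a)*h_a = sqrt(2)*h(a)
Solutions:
 h(a) = C1*exp(sqrt(2)*exp(-a))


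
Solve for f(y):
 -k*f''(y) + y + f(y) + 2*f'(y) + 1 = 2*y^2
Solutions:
 f(y) = C1*exp(y*(1 - sqrt(k + 1))/k) + C2*exp(y*(sqrt(k + 1) + 1)/k) + 4*k + 2*y^2 - 9*y + 17


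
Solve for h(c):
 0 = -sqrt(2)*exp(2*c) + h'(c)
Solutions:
 h(c) = C1 + sqrt(2)*exp(2*c)/2


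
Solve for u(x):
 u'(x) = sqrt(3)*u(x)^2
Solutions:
 u(x) = -1/(C1 + sqrt(3)*x)


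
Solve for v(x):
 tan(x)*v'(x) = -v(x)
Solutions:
 v(x) = C1/sin(x)


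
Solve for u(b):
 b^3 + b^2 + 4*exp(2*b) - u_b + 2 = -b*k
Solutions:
 u(b) = C1 + b^4/4 + b^3/3 + b^2*k/2 + 2*b + 2*exp(2*b)


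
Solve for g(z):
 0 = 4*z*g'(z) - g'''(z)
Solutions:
 g(z) = C1 + Integral(C2*airyai(2^(2/3)*z) + C3*airybi(2^(2/3)*z), z)


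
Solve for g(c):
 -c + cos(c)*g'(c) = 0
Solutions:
 g(c) = C1 + Integral(c/cos(c), c)


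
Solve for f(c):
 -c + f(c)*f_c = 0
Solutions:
 f(c) = -sqrt(C1 + c^2)
 f(c) = sqrt(C1 + c^2)


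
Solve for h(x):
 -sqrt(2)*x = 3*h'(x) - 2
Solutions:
 h(x) = C1 - sqrt(2)*x^2/6 + 2*x/3


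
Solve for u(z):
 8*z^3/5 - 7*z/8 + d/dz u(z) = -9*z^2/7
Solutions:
 u(z) = C1 - 2*z^4/5 - 3*z^3/7 + 7*z^2/16


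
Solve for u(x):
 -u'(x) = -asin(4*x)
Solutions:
 u(x) = C1 + x*asin(4*x) + sqrt(1 - 16*x^2)/4


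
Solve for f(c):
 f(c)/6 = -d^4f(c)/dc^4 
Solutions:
 f(c) = (C1*sin(2^(1/4)*3^(3/4)*c/6) + C2*cos(2^(1/4)*3^(3/4)*c/6))*exp(-2^(1/4)*3^(3/4)*c/6) + (C3*sin(2^(1/4)*3^(3/4)*c/6) + C4*cos(2^(1/4)*3^(3/4)*c/6))*exp(2^(1/4)*3^(3/4)*c/6)


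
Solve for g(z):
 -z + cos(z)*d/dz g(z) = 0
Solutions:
 g(z) = C1 + Integral(z/cos(z), z)


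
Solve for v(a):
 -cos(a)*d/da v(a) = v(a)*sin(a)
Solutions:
 v(a) = C1*cos(a)


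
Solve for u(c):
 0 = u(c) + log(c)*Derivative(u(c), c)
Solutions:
 u(c) = C1*exp(-li(c))


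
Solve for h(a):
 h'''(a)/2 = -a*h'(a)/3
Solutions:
 h(a) = C1 + Integral(C2*airyai(-2^(1/3)*3^(2/3)*a/3) + C3*airybi(-2^(1/3)*3^(2/3)*a/3), a)


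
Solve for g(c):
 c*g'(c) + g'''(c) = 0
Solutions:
 g(c) = C1 + Integral(C2*airyai(-c) + C3*airybi(-c), c)


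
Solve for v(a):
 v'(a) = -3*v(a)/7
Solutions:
 v(a) = C1*exp(-3*a/7)


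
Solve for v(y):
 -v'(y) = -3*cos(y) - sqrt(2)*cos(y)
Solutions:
 v(y) = C1 + sqrt(2)*sin(y) + 3*sin(y)


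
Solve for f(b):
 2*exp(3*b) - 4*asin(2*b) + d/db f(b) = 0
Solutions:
 f(b) = C1 + 4*b*asin(2*b) + 2*sqrt(1 - 4*b^2) - 2*exp(3*b)/3


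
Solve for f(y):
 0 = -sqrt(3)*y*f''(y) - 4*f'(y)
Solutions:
 f(y) = C1 + C2*y^(1 - 4*sqrt(3)/3)


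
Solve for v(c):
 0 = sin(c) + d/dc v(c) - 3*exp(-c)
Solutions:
 v(c) = C1 + cos(c) - 3*exp(-c)


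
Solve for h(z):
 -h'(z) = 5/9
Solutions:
 h(z) = C1 - 5*z/9


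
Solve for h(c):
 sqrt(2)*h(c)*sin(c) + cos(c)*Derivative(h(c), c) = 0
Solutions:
 h(c) = C1*cos(c)^(sqrt(2))


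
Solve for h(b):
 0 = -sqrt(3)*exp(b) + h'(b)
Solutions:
 h(b) = C1 + sqrt(3)*exp(b)


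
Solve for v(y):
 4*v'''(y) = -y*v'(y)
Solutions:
 v(y) = C1 + Integral(C2*airyai(-2^(1/3)*y/2) + C3*airybi(-2^(1/3)*y/2), y)


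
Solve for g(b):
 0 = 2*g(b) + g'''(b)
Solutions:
 g(b) = C3*exp(-2^(1/3)*b) + (C1*sin(2^(1/3)*sqrt(3)*b/2) + C2*cos(2^(1/3)*sqrt(3)*b/2))*exp(2^(1/3)*b/2)


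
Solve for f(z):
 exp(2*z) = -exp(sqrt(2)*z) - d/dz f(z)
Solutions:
 f(z) = C1 - exp(2*z)/2 - sqrt(2)*exp(sqrt(2)*z)/2


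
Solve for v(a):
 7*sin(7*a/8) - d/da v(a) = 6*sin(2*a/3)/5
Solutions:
 v(a) = C1 + 9*cos(2*a/3)/5 - 8*cos(7*a/8)


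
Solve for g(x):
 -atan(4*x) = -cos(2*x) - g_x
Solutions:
 g(x) = C1 + x*atan(4*x) - log(16*x^2 + 1)/8 - sin(2*x)/2


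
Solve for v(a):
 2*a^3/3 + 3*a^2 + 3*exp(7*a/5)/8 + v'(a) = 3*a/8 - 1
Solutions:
 v(a) = C1 - a^4/6 - a^3 + 3*a^2/16 - a - 15*exp(7*a/5)/56


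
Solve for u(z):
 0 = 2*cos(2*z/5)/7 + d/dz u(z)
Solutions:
 u(z) = C1 - 5*sin(2*z/5)/7


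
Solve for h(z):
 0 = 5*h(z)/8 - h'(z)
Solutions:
 h(z) = C1*exp(5*z/8)


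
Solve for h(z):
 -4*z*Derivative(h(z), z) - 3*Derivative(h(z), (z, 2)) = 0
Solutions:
 h(z) = C1 + C2*erf(sqrt(6)*z/3)


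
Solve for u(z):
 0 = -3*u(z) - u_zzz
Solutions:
 u(z) = C3*exp(-3^(1/3)*z) + (C1*sin(3^(5/6)*z/2) + C2*cos(3^(5/6)*z/2))*exp(3^(1/3)*z/2)


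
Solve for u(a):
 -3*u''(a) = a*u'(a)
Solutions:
 u(a) = C1 + C2*erf(sqrt(6)*a/6)


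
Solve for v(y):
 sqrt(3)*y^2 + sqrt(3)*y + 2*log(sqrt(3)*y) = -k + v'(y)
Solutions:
 v(y) = C1 + k*y + sqrt(3)*y^3/3 + sqrt(3)*y^2/2 + 2*y*log(y) - 2*y + y*log(3)


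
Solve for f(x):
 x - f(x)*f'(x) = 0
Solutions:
 f(x) = -sqrt(C1 + x^2)
 f(x) = sqrt(C1 + x^2)


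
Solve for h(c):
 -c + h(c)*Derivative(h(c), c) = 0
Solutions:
 h(c) = -sqrt(C1 + c^2)
 h(c) = sqrt(C1 + c^2)


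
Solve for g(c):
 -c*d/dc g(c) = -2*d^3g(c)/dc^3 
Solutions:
 g(c) = C1 + Integral(C2*airyai(2^(2/3)*c/2) + C3*airybi(2^(2/3)*c/2), c)


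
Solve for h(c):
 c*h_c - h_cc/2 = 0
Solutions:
 h(c) = C1 + C2*erfi(c)


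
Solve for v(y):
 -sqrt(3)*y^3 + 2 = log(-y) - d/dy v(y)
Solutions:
 v(y) = C1 + sqrt(3)*y^4/4 + y*log(-y) - 3*y


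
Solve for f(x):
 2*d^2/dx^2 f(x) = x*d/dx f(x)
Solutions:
 f(x) = C1 + C2*erfi(x/2)


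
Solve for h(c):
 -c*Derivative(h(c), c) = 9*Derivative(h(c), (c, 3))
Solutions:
 h(c) = C1 + Integral(C2*airyai(-3^(1/3)*c/3) + C3*airybi(-3^(1/3)*c/3), c)


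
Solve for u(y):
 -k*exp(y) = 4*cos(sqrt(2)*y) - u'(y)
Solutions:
 u(y) = C1 + k*exp(y) + 2*sqrt(2)*sin(sqrt(2)*y)


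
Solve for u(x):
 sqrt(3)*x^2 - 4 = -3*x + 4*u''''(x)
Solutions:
 u(x) = C1 + C2*x + C3*x^2 + C4*x^3 + sqrt(3)*x^6/1440 + x^5/160 - x^4/24


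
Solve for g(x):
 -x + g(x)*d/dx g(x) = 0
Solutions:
 g(x) = -sqrt(C1 + x^2)
 g(x) = sqrt(C1 + x^2)


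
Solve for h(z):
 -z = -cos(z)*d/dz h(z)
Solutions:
 h(z) = C1 + Integral(z/cos(z), z)


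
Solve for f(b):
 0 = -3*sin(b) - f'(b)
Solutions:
 f(b) = C1 + 3*cos(b)


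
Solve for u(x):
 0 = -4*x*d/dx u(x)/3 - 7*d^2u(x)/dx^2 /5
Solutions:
 u(x) = C1 + C2*erf(sqrt(210)*x/21)


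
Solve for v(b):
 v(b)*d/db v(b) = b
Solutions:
 v(b) = -sqrt(C1 + b^2)
 v(b) = sqrt(C1 + b^2)


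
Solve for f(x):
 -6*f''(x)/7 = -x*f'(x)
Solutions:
 f(x) = C1 + C2*erfi(sqrt(21)*x/6)


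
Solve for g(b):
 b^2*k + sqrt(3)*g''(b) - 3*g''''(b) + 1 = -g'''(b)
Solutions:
 g(b) = C1 + C2*b + C3*exp(b*(1 - sqrt(1 + 12*sqrt(3)))/6) + C4*exp(b*(1 + sqrt(1 + 12*sqrt(3)))/6) - sqrt(3)*b^4*k/36 + b^3*k/9 + b^2*(-k - sqrt(3)*k/9 - sqrt(3)/6)


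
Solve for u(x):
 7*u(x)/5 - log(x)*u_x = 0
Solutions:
 u(x) = C1*exp(7*li(x)/5)


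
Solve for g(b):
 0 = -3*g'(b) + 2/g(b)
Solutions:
 g(b) = -sqrt(C1 + 12*b)/3
 g(b) = sqrt(C1 + 12*b)/3


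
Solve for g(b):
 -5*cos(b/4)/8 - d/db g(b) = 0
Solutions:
 g(b) = C1 - 5*sin(b/4)/2


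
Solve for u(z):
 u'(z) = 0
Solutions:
 u(z) = C1


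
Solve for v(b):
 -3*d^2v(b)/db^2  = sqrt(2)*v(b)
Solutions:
 v(b) = C1*sin(2^(1/4)*sqrt(3)*b/3) + C2*cos(2^(1/4)*sqrt(3)*b/3)


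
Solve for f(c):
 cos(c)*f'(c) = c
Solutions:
 f(c) = C1 + Integral(c/cos(c), c)


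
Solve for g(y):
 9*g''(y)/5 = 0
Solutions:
 g(y) = C1 + C2*y


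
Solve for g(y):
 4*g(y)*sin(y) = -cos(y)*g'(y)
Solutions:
 g(y) = C1*cos(y)^4


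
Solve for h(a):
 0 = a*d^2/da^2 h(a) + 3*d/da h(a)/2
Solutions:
 h(a) = C1 + C2/sqrt(a)


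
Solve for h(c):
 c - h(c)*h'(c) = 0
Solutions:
 h(c) = -sqrt(C1 + c^2)
 h(c) = sqrt(C1 + c^2)


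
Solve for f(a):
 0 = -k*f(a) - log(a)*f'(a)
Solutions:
 f(a) = C1*exp(-k*li(a))


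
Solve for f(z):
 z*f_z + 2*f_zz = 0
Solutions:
 f(z) = C1 + C2*erf(z/2)


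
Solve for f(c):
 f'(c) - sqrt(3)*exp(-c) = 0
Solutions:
 f(c) = C1 - sqrt(3)*exp(-c)


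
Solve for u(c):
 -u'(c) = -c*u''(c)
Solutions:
 u(c) = C1 + C2*c^2


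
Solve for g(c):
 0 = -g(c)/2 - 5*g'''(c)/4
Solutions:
 g(c) = C3*exp(-2^(1/3)*5^(2/3)*c/5) + (C1*sin(2^(1/3)*sqrt(3)*5^(2/3)*c/10) + C2*cos(2^(1/3)*sqrt(3)*5^(2/3)*c/10))*exp(2^(1/3)*5^(2/3)*c/10)


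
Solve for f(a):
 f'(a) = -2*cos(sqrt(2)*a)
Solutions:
 f(a) = C1 - sqrt(2)*sin(sqrt(2)*a)


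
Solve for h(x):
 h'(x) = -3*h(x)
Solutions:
 h(x) = C1*exp(-3*x)


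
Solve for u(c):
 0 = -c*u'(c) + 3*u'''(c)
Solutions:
 u(c) = C1 + Integral(C2*airyai(3^(2/3)*c/3) + C3*airybi(3^(2/3)*c/3), c)


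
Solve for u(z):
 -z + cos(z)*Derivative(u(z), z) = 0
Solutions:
 u(z) = C1 + Integral(z/cos(z), z)


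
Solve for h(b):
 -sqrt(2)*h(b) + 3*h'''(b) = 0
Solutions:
 h(b) = C3*exp(2^(1/6)*3^(2/3)*b/3) + (C1*sin(6^(1/6)*b/2) + C2*cos(6^(1/6)*b/2))*exp(-2^(1/6)*3^(2/3)*b/6)


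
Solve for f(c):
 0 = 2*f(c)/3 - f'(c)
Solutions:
 f(c) = C1*exp(2*c/3)


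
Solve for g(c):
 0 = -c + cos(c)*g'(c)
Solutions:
 g(c) = C1 + Integral(c/cos(c), c)


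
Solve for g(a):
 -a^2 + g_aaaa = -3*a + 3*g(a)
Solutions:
 g(a) = C1*exp(-3^(1/4)*a) + C2*exp(3^(1/4)*a) + C3*sin(3^(1/4)*a) + C4*cos(3^(1/4)*a) - a^2/3 + a


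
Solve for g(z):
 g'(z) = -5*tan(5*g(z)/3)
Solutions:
 g(z) = -3*asin(C1*exp(-25*z/3))/5 + 3*pi/5
 g(z) = 3*asin(C1*exp(-25*z/3))/5


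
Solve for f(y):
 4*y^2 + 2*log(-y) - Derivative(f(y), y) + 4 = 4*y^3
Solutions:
 f(y) = C1 - y^4 + 4*y^3/3 + 2*y*log(-y) + 2*y


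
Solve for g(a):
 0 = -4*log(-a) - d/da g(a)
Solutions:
 g(a) = C1 - 4*a*log(-a) + 4*a


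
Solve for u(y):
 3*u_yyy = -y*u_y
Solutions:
 u(y) = C1 + Integral(C2*airyai(-3^(2/3)*y/3) + C3*airybi(-3^(2/3)*y/3), y)


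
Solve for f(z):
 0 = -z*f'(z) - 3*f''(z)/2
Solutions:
 f(z) = C1 + C2*erf(sqrt(3)*z/3)


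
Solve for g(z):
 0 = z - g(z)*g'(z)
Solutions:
 g(z) = -sqrt(C1 + z^2)
 g(z) = sqrt(C1 + z^2)


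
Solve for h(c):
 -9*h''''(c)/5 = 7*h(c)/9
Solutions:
 h(c) = (C1*sin(sqrt(2)*35^(1/4)*c/6) + C2*cos(sqrt(2)*35^(1/4)*c/6))*exp(-sqrt(2)*35^(1/4)*c/6) + (C3*sin(sqrt(2)*35^(1/4)*c/6) + C4*cos(sqrt(2)*35^(1/4)*c/6))*exp(sqrt(2)*35^(1/4)*c/6)


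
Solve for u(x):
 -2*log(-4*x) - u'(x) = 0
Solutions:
 u(x) = C1 - 2*x*log(-x) + 2*x*(1 - 2*log(2))


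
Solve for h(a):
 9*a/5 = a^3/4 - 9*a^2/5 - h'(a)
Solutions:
 h(a) = C1 + a^4/16 - 3*a^3/5 - 9*a^2/10


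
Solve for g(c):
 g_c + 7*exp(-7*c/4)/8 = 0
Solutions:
 g(c) = C1 + exp(-7*c/4)/2


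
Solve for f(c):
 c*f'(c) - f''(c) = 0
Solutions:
 f(c) = C1 + C2*erfi(sqrt(2)*c/2)


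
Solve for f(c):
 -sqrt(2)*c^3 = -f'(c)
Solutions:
 f(c) = C1 + sqrt(2)*c^4/4


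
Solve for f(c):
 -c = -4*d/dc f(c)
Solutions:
 f(c) = C1 + c^2/8


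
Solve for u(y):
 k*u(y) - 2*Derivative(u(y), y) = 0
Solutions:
 u(y) = C1*exp(k*y/2)


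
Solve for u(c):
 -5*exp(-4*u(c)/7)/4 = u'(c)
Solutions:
 u(c) = 7*log(-I*(C1 - 5*c/7)^(1/4))
 u(c) = 7*log(I*(C1 - 5*c/7)^(1/4))
 u(c) = 7*log(-(C1 - 5*c/7)^(1/4))
 u(c) = 7*log(C1 - 5*c/7)/4


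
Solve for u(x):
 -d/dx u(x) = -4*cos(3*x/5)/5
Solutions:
 u(x) = C1 + 4*sin(3*x/5)/3


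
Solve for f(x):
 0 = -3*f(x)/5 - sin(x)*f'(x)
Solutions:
 f(x) = C1*(cos(x) + 1)^(3/10)/(cos(x) - 1)^(3/10)


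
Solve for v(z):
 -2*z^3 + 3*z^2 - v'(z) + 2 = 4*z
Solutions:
 v(z) = C1 - z^4/2 + z^3 - 2*z^2 + 2*z


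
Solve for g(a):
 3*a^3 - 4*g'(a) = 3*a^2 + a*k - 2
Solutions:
 g(a) = C1 + 3*a^4/16 - a^3/4 - a^2*k/8 + a/2


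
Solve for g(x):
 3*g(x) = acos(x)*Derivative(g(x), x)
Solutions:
 g(x) = C1*exp(3*Integral(1/acos(x), x))


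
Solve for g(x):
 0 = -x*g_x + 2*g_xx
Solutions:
 g(x) = C1 + C2*erfi(x/2)


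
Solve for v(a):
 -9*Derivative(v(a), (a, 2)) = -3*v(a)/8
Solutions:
 v(a) = C1*exp(-sqrt(6)*a/12) + C2*exp(sqrt(6)*a/12)


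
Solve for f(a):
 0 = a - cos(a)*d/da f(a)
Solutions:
 f(a) = C1 + Integral(a/cos(a), a)


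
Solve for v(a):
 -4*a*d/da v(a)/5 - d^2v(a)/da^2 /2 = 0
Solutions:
 v(a) = C1 + C2*erf(2*sqrt(5)*a/5)


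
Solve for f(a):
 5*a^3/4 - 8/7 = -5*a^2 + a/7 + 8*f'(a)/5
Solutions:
 f(a) = C1 + 25*a^4/128 + 25*a^3/24 - 5*a^2/112 - 5*a/7


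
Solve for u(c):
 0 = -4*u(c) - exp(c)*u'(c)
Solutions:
 u(c) = C1*exp(4*exp(-c))


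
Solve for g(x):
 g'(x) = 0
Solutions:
 g(x) = C1


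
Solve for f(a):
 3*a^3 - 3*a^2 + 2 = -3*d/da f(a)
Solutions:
 f(a) = C1 - a^4/4 + a^3/3 - 2*a/3


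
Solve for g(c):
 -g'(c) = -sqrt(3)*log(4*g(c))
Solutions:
 -sqrt(3)*Integral(1/(log(_y) + 2*log(2)), (_y, g(c)))/3 = C1 - c


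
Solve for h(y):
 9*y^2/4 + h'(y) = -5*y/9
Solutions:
 h(y) = C1 - 3*y^3/4 - 5*y^2/18


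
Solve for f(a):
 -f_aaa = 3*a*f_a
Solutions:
 f(a) = C1 + Integral(C2*airyai(-3^(1/3)*a) + C3*airybi(-3^(1/3)*a), a)


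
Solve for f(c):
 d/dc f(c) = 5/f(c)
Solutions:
 f(c) = -sqrt(C1 + 10*c)
 f(c) = sqrt(C1 + 10*c)


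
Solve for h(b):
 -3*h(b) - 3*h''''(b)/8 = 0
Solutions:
 h(b) = (C1*sin(2^(1/4)*b) + C2*cos(2^(1/4)*b))*exp(-2^(1/4)*b) + (C3*sin(2^(1/4)*b) + C4*cos(2^(1/4)*b))*exp(2^(1/4)*b)


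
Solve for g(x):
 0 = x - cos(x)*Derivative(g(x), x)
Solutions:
 g(x) = C1 + Integral(x/cos(x), x)


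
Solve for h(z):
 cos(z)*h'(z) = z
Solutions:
 h(z) = C1 + Integral(z/cos(z), z)


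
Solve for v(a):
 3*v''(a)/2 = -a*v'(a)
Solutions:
 v(a) = C1 + C2*erf(sqrt(3)*a/3)


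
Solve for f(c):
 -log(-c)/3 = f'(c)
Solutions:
 f(c) = C1 - c*log(-c)/3 + c/3


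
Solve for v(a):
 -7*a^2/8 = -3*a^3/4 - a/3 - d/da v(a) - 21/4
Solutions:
 v(a) = C1 - 3*a^4/16 + 7*a^3/24 - a^2/6 - 21*a/4


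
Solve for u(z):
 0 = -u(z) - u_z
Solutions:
 u(z) = C1*exp(-z)


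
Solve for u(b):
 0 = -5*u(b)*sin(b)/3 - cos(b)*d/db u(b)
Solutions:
 u(b) = C1*cos(b)^(5/3)


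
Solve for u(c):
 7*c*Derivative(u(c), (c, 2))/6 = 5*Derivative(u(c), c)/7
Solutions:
 u(c) = C1 + C2*c^(79/49)


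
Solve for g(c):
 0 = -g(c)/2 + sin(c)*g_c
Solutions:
 g(c) = C1*(cos(c) - 1)^(1/4)/(cos(c) + 1)^(1/4)


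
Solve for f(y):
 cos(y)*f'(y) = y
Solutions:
 f(y) = C1 + Integral(y/cos(y), y)


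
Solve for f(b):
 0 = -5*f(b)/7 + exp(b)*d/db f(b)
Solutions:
 f(b) = C1*exp(-5*exp(-b)/7)


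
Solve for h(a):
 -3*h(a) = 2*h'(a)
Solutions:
 h(a) = C1*exp(-3*a/2)


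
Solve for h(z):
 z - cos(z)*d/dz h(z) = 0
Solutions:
 h(z) = C1 + Integral(z/cos(z), z)


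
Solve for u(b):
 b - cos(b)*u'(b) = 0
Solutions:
 u(b) = C1 + Integral(b/cos(b), b)


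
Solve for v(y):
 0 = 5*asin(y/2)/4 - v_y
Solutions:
 v(y) = C1 + 5*y*asin(y/2)/4 + 5*sqrt(4 - y^2)/4


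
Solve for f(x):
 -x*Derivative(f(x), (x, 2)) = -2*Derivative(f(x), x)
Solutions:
 f(x) = C1 + C2*x^3


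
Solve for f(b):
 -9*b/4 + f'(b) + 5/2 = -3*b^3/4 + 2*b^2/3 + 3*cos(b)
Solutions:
 f(b) = C1 - 3*b^4/16 + 2*b^3/9 + 9*b^2/8 - 5*b/2 + 3*sin(b)


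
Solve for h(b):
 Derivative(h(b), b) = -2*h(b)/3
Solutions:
 h(b) = C1*exp(-2*b/3)


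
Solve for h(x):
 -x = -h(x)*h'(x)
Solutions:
 h(x) = -sqrt(C1 + x^2)
 h(x) = sqrt(C1 + x^2)


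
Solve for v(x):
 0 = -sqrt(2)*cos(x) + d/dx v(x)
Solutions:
 v(x) = C1 + sqrt(2)*sin(x)


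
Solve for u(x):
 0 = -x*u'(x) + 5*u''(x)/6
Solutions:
 u(x) = C1 + C2*erfi(sqrt(15)*x/5)


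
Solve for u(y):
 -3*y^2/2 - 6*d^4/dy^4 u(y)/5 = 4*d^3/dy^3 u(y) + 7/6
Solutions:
 u(y) = C1 + C2*y + C3*y^2 + C4*exp(-10*y/3) - y^5/160 + 3*y^4/320 - 431*y^3/7200


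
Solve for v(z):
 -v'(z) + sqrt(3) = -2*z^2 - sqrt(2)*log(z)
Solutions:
 v(z) = C1 + 2*z^3/3 + sqrt(2)*z*log(z) - sqrt(2)*z + sqrt(3)*z


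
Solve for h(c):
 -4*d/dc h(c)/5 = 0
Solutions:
 h(c) = C1


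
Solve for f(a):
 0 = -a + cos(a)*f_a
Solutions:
 f(a) = C1 + Integral(a/cos(a), a)


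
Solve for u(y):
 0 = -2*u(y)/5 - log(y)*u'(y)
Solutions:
 u(y) = C1*exp(-2*li(y)/5)


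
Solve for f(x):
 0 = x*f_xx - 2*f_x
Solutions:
 f(x) = C1 + C2*x^3


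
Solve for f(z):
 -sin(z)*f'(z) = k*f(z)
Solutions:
 f(z) = C1*exp(k*(-log(cos(z) - 1) + log(cos(z) + 1))/2)


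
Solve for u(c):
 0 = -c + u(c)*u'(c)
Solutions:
 u(c) = -sqrt(C1 + c^2)
 u(c) = sqrt(C1 + c^2)


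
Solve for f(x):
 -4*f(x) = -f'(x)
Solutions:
 f(x) = C1*exp(4*x)


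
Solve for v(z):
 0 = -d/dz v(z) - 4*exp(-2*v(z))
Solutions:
 v(z) = log(-sqrt(C1 - 8*z))
 v(z) = log(C1 - 8*z)/2


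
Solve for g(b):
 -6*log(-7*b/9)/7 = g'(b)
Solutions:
 g(b) = C1 - 6*b*log(-b)/7 + 6*b*(-log(7) + 1 + 2*log(3))/7


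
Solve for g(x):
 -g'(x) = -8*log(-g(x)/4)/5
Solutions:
 -5*Integral(1/(log(-_y) - 2*log(2)), (_y, g(x)))/8 = C1 - x


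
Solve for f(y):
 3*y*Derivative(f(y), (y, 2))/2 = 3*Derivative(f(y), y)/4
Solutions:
 f(y) = C1 + C2*y^(3/2)


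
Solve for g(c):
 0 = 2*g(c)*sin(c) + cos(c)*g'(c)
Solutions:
 g(c) = C1*cos(c)^2


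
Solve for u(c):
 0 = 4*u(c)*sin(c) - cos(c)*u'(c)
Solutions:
 u(c) = C1/cos(c)^4


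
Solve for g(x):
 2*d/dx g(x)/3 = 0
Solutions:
 g(x) = C1


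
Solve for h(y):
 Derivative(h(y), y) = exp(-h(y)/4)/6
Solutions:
 h(y) = 4*log(C1 + y/24)


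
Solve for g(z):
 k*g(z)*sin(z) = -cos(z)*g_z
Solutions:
 g(z) = C1*exp(k*log(cos(z)))


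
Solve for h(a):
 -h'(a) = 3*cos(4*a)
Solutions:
 h(a) = C1 - 3*sin(4*a)/4


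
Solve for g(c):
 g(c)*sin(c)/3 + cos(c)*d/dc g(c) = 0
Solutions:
 g(c) = C1*cos(c)^(1/3)


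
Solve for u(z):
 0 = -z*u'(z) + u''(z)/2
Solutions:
 u(z) = C1 + C2*erfi(z)


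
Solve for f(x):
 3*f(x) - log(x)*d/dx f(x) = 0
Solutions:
 f(x) = C1*exp(3*li(x))


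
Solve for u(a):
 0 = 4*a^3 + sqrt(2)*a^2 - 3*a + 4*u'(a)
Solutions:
 u(a) = C1 - a^4/4 - sqrt(2)*a^3/12 + 3*a^2/8


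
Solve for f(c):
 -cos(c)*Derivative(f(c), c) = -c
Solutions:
 f(c) = C1 + Integral(c/cos(c), c)


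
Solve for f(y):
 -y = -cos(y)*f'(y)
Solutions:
 f(y) = C1 + Integral(y/cos(y), y)


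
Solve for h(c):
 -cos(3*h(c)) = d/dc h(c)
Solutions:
 h(c) = -asin((C1 + exp(6*c))/(C1 - exp(6*c)))/3 + pi/3
 h(c) = asin((C1 + exp(6*c))/(C1 - exp(6*c)))/3


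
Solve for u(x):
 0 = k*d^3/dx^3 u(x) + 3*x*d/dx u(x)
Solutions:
 u(x) = C1 + Integral(C2*airyai(3^(1/3)*x*(-1/k)^(1/3)) + C3*airybi(3^(1/3)*x*(-1/k)^(1/3)), x)


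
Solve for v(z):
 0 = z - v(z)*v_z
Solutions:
 v(z) = -sqrt(C1 + z^2)
 v(z) = sqrt(C1 + z^2)


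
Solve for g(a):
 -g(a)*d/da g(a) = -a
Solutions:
 g(a) = -sqrt(C1 + a^2)
 g(a) = sqrt(C1 + a^2)


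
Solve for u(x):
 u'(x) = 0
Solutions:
 u(x) = C1


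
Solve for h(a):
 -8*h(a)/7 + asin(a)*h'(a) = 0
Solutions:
 h(a) = C1*exp(8*Integral(1/asin(a), a)/7)


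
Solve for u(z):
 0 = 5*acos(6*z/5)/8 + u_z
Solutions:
 u(z) = C1 - 5*z*acos(6*z/5)/8 + 5*sqrt(25 - 36*z^2)/48


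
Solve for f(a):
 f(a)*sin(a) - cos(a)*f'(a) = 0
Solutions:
 f(a) = C1/cos(a)


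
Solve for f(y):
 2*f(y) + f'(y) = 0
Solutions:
 f(y) = C1*exp(-2*y)


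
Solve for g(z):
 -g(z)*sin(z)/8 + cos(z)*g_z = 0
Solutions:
 g(z) = C1/cos(z)^(1/8)


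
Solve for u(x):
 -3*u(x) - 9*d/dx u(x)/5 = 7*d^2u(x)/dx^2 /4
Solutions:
 u(x) = (C1*sin(4*sqrt(111)*x/35) + C2*cos(4*sqrt(111)*x/35))*exp(-18*x/35)


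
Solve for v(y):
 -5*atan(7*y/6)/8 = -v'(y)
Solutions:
 v(y) = C1 + 5*y*atan(7*y/6)/8 - 15*log(49*y^2 + 36)/56


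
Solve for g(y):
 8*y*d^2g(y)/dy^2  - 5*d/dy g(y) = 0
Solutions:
 g(y) = C1 + C2*y^(13/8)


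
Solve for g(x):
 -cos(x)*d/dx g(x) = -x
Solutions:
 g(x) = C1 + Integral(x/cos(x), x)


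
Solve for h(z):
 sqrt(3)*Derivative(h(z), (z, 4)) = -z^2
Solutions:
 h(z) = C1 + C2*z + C3*z^2 + C4*z^3 - sqrt(3)*z^6/1080


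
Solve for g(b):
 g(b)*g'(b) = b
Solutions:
 g(b) = -sqrt(C1 + b^2)
 g(b) = sqrt(C1 + b^2)


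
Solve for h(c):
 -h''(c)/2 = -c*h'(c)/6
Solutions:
 h(c) = C1 + C2*erfi(sqrt(6)*c/6)


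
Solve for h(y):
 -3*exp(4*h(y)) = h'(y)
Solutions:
 h(y) = log(-I*(1/(C1 + 12*y))^(1/4))
 h(y) = log(I*(1/(C1 + 12*y))^(1/4))
 h(y) = log(-(1/(C1 + 12*y))^(1/4))
 h(y) = log(1/(C1 + 12*y))/4


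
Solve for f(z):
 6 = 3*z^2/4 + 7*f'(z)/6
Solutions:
 f(z) = C1 - 3*z^3/14 + 36*z/7


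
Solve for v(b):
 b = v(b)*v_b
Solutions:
 v(b) = -sqrt(C1 + b^2)
 v(b) = sqrt(C1 + b^2)


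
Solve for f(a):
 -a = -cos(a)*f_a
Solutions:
 f(a) = C1 + Integral(a/cos(a), a)


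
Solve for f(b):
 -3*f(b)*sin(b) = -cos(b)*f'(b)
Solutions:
 f(b) = C1/cos(b)^3


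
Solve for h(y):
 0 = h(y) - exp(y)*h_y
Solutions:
 h(y) = C1*exp(-exp(-y))


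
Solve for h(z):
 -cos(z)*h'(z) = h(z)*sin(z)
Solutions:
 h(z) = C1*cos(z)


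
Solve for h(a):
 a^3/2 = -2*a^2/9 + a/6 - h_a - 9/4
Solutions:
 h(a) = C1 - a^4/8 - 2*a^3/27 + a^2/12 - 9*a/4


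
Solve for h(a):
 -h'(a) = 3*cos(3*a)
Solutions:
 h(a) = C1 - sin(3*a)


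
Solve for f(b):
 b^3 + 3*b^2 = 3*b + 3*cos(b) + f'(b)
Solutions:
 f(b) = C1 + b^4/4 + b^3 - 3*b^2/2 - 3*sin(b)


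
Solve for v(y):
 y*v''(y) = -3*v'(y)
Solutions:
 v(y) = C1 + C2/y^2


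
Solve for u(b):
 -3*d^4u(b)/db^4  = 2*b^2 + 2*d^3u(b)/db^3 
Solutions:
 u(b) = C1 + C2*b + C3*b^2 + C4*exp(-2*b/3) - b^5/60 + b^4/8 - 3*b^3/4


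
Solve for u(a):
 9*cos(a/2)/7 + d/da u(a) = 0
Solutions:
 u(a) = C1 - 18*sin(a/2)/7


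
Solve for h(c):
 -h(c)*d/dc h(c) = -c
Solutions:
 h(c) = -sqrt(C1 + c^2)
 h(c) = sqrt(C1 + c^2)


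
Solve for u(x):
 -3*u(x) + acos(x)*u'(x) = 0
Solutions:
 u(x) = C1*exp(3*Integral(1/acos(x), x))
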